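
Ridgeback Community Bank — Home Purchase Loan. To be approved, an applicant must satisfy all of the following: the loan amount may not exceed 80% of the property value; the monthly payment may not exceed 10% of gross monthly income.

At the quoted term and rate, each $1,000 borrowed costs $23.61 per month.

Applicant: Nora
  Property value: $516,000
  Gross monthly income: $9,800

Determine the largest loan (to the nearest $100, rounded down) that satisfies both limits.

Payment cap: 10% × $9,800 = $980/month.
At $23.61 per $1,000, that supports 980/23.61 × 1,000 ≈ $41,507 → $41,500.
LTV cap: 80% × $516,000 = $412,800 → $412,800.
Binding constraint: payment-to-income.

$41,500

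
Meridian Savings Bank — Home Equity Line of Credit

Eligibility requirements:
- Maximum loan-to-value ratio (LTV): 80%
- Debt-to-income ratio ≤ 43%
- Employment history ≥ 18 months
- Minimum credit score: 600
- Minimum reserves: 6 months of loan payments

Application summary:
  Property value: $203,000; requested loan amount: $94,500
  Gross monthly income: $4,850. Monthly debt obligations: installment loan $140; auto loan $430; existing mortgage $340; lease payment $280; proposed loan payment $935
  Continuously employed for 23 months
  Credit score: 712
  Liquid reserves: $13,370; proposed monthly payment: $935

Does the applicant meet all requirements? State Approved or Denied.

LTV = 94,500/203,000 = 46.6% ≤ 80%
Total monthly debts = (140 + 430 + 340 + 280 + 935) = 2,125. DTI = 2,125/4,850 = 43.8% > 43%
Employment 23 ≥ 18 months
Credit score 712 ≥ 600 (meets)
Reserves = 13,370/935 = 14.3 months ≥ 6
Fails on DTI.

Denied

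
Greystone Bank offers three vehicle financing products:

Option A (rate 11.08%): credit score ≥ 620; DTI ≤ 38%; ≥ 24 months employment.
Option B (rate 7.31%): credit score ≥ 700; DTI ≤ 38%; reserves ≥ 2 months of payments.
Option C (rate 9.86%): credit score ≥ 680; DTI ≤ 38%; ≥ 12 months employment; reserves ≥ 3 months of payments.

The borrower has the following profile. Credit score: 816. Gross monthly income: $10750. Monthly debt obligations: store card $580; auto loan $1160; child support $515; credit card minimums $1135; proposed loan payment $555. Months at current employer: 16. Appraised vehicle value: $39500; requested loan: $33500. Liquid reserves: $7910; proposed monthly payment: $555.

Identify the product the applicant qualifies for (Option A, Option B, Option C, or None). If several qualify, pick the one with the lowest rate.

Option B

Total debts = (580 + 1,160 + 515 + 1,135 + 555) = 3,945; DTI = 3,945/10,750 = 36.7%.
LTV = 33,500/39,500 = 84.8%.
Reserves = 7,910/555 = 14.3 months.
Option A: score 816 ≥ 620; DTI 36.7% ≤ 38%; employment 16 < 24 mo → does not qualify.
Option B: score 816 ≥ 700; DTI 36.7% ≤ 38%; reserves 14.3 ≥ 2 mo → qualifies.
Option C: score 816 ≥ 680; DTI 36.7% ≤ 38%; employment 16 ≥ 12 mo; reserves 14.3 ≥ 3 mo → qualifies.
Qualifying: Option B, Option C. Lowest rate is 7.31% → Option B.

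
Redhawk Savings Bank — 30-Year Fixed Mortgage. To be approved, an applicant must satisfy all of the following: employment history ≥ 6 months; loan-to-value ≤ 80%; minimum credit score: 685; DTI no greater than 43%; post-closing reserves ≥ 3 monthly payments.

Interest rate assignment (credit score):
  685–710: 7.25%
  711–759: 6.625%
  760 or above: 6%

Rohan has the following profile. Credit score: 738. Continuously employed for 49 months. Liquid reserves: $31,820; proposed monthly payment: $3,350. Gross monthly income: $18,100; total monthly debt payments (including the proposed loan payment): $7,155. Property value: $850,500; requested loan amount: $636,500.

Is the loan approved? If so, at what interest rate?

Credit score 738 ≥ 685 (meets minimum)
Reserves: 31,820 ÷ 3,350 = 9.5 months (meets 3-month minimum)
DTI: 7,155 ÷ 18,100 = 39.5%, within the 43% cap
LTV = 636,500/850,500 = 74.8% ≤ 80%
Employment 49 ≥ 6 months
All requirements met. Score 738 falls in the 711–759 tier → 6.625%.

Approved at 6.625%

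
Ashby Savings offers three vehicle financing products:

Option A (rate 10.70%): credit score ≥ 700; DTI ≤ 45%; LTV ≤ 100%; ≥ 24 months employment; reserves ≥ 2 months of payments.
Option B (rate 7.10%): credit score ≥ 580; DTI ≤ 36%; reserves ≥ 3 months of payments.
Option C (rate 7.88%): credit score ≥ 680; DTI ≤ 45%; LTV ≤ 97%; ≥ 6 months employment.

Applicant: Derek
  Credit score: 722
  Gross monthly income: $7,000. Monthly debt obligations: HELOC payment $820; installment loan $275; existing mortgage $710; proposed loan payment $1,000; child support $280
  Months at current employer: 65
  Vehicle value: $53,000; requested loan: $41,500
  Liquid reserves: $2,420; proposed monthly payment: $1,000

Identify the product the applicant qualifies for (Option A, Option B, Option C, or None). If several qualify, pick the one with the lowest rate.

Option C

Total debts = (820 + 275 + 710 + 1,000 + 280) = 3,085; DTI = 3,085/7,000 = 44.1%.
LTV = 41,500/53,000 = 78.3%.
Reserves = 2,420/1,000 = 2.4 months.
Option A: score 722 ≥ 700; DTI 44.1% ≤ 45%; LTV 78.3% ≤ 100%; employment 65 ≥ 24 mo; reserves 2.4 ≥ 2 mo → qualifies.
Option B: score 722 ≥ 580; DTI 44.1% > 36%; reserves 2.4 < 3 mo → does not qualify.
Option C: score 722 ≥ 680; DTI 44.1% ≤ 45%; LTV 78.3% ≤ 97%; employment 65 ≥ 6 mo → qualifies.
Qualifying: Option A, Option C. Lowest rate is 7.88% → Option C.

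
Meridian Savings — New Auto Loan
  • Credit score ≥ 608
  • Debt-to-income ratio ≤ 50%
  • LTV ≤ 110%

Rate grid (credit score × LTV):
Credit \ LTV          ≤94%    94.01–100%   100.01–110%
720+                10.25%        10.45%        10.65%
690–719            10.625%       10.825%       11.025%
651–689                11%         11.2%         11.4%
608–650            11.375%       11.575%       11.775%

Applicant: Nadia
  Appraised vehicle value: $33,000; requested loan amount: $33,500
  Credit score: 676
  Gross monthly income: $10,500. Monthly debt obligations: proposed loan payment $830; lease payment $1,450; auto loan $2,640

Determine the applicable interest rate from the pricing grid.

11.4%

Credit score 676 ≥ 608; Total monthly debts = (830 + 1,450 + 2,640) = 4,920. Debt-to-income = 4,920/10,500 = 46.9% — meets 50% limit
LTV: 33,500 ÷ 33,000 = 101.5%, within 110% cap
Row: 676 falls in 651–689. Column: 101.5% falls in 100.01–110%. Rate = 11.4%.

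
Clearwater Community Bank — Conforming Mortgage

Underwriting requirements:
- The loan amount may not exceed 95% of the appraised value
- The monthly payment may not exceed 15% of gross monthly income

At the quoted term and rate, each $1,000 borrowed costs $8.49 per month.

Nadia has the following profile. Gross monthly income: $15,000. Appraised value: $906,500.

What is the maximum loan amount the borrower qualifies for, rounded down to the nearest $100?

$265,000

Payment cap: 15% × $15,000 = $2,250/month.
At $8.49 per $1,000, that supports 2,250/8.49 × 1,000 ≈ $265,017 → $265,000.
LTV cap: 95% × $906,500 = $861,175 → $861,100.
Binding constraint: payment-to-income.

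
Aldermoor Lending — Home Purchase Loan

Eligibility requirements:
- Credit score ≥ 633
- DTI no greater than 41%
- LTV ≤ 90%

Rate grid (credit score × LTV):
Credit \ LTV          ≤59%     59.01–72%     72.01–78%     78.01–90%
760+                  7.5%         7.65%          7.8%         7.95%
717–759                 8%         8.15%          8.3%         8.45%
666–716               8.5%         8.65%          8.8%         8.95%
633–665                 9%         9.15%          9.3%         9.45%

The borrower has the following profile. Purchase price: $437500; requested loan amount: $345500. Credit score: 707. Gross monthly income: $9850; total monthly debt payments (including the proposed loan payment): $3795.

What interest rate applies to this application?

8.95%

Credit score 707 ≥ 633; DTI = 3,795/9,850 = 38.5% ≤ 41%
LTV: 345,500 ÷ 437,500 = 79%, within 90% cap
Credit 707 → row 666–716; LTV 79% → column 78.01–90%. Grid cell → 8.95%.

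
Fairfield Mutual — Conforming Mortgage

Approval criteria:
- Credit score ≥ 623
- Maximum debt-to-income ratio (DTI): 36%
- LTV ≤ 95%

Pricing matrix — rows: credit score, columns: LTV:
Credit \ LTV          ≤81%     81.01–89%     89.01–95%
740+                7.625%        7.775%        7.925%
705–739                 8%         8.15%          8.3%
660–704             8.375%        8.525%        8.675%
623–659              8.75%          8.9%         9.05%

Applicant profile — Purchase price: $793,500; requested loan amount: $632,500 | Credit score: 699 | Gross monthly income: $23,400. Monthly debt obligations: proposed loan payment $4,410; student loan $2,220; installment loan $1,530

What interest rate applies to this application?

8.375%

Credit score 699 ≥ 623; Total monthly debts = (4,410 + 2,220 + 1,530) = 8,160. Debt-to-income = 8,160/23,400 = 34.9% — meets 36% limit
Loan-to-value = 632,500/793,500 = 79.7% — pass (95% max)
Credit 699 → row 660–704; LTV 79.7% → column ≤81%. Grid cell → 8.375%.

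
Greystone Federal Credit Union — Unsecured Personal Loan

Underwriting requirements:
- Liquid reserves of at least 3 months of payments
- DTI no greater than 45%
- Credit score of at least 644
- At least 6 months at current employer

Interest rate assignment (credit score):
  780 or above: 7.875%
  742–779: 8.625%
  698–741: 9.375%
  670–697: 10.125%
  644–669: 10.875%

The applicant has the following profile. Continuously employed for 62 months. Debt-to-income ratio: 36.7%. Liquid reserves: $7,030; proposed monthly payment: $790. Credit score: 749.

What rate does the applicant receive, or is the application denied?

Credit score 749 ≥ 644 (meets minimum)
Reserves: 7,030 ÷ 790 = 8.9 months (meets 3-month minimum)
DTI 36.7% is within the 45% limit
Employment 62 ≥ 6 months
All requirements met. Score 749 falls in the 742–779 tier → 8.625%.

Approved at 8.625%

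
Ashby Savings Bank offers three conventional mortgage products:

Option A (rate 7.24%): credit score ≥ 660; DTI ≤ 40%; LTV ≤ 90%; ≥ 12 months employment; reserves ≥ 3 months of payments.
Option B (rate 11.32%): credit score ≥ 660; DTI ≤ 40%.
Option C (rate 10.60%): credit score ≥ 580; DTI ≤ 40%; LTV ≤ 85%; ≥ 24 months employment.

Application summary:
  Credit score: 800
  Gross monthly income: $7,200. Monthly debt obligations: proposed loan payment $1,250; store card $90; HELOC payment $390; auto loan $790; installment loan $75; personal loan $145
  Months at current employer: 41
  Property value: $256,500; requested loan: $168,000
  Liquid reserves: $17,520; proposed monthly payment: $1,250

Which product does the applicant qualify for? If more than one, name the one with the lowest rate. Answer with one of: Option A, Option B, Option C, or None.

Total debts = (1,250 + 90 + 390 + 790 + 75 + 145) = 2,740; DTI = 2,740/7,200 = 38.1%.
LTV = 168,000/256,500 = 65.5%.
Reserves = 17,520/1,250 = 14.0 months.
Option A: score 800 ≥ 660; DTI 38.1% ≤ 40%; LTV 65.5% ≤ 90%; employment 41 ≥ 12 mo; reserves 14.0 ≥ 3 mo → qualifies.
Option B: score 800 ≥ 660; DTI 38.1% ≤ 40% → qualifies.
Option C: score 800 ≥ 580; DTI 38.1% ≤ 40%; LTV 65.5% ≤ 85%; employment 41 ≥ 24 mo → qualifies.
Qualifying: Option A, Option B, Option C. Lowest rate is 7.24% → Option A.

Option A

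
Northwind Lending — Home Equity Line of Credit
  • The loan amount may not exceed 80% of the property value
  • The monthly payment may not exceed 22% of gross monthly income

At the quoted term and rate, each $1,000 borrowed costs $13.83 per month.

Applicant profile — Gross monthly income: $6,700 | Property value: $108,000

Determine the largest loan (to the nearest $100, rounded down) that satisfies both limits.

$86,400

Payment cap: 22% × $6,700 = $1,474/month.
At $13.83 per $1,000, that supports 1,474/13.83 × 1,000 ≈ $106,579 → $106,500.
LTV cap: 80% × $108,000 = $86,400 → $86,400.
Binding constraint: loan-to-value.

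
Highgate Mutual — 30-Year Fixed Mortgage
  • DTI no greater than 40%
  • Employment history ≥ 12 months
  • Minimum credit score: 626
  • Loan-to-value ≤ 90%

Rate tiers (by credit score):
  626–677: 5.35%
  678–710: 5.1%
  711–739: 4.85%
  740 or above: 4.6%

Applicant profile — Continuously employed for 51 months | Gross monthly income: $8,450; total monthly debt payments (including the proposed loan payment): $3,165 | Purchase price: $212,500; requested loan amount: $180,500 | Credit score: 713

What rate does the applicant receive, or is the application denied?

Credit score 713 ≥ 626 (meets minimum)
Employment 51 ≥ 12 months
Debt-to-income = 3,165/8,450 = 37.5% — meets 40% limit
LTV: 180,500 ÷ 212,500 = 84.9%, within 90% cap
All requirements met. Score 713 falls in the 711–739 tier → 4.85%.

Approved at 4.85%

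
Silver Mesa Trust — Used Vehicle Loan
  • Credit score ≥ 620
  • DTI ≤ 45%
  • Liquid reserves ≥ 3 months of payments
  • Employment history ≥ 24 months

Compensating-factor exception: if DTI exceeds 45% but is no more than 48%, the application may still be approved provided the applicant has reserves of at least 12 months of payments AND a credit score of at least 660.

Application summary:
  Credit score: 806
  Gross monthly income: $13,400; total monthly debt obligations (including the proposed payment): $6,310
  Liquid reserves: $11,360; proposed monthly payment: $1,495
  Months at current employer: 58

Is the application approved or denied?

Denied

Credit score 806 ≥ 620 (meets base)
DTI = 6,310/13,400 = 47.1% > 45% — standard DTI limit exceeded.
Reserves = 11,360/1,495 = 7.6 months ≥ 3
Employment 58 ≥ 24 months
DTI 47.1% is within the 45%–48% exception band; checking compensating factors.
Override check — reserves: 7.6 mo (short of 12); score: 806 (ok).
Override conditions not both satisfied; exception does not apply.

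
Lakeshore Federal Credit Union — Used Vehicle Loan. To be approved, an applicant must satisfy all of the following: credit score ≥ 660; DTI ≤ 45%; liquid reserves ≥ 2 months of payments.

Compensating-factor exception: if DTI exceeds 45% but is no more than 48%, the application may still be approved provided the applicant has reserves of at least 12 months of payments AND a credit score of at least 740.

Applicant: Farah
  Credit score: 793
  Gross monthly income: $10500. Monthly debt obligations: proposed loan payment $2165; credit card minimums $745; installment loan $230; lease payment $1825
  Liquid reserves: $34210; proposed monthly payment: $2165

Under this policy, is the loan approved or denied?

Credit score 793 ≥ 660 (meets base)
Total debts = (2,165 + 745 + 230 + 1,825) = 4,965. DTI: 4,965 ÷ 10,500 = 47.3%, over the 45% base limit.
Reserves: 34,210 ÷ 2,165 = 15.8 months (meets 2-month minimum)
DTI 47.3% is within the 45%–48% exception band; checking compensating factors.
Reserves 15.8 ≥ 12 months; credit score 793 ≥ 740.
Both override conditions satisfied; DTI exception granted.

Approved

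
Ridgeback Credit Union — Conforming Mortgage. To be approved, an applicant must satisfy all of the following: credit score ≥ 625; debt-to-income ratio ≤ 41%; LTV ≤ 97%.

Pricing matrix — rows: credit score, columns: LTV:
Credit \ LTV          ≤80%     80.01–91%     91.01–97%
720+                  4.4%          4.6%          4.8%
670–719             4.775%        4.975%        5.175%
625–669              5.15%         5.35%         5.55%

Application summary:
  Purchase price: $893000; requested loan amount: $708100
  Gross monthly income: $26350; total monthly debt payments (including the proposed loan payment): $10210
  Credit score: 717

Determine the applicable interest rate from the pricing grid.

Credit score 717 ≥ 625; Debt-to-income = 10,210/26,350 = 38.7% — meets 41% limit
LTV = 708,100/893,000 = 79.3% ≤ 97%
Credit 717 → row 670–719; LTV 79.3% → column ≤80%. Grid cell → 4.775%.

4.775%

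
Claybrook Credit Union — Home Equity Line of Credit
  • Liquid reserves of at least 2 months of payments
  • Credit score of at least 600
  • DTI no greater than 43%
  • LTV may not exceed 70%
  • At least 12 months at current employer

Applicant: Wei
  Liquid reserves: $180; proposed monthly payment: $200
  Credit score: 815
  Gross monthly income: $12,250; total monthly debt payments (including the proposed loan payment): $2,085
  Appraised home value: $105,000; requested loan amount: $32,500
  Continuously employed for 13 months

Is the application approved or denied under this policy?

Reserves = 180/200 = 0.9 months < 2
Credit score 815 ≥ 600 (meets)
Debt-to-income = 2,085/12,250 = 17% — meets 43% limit
LTV: 32,500 ÷ 105,000 = 31%, within 70% cap
Employment 13 ≥ 12 months
Fails on reserves.

Denied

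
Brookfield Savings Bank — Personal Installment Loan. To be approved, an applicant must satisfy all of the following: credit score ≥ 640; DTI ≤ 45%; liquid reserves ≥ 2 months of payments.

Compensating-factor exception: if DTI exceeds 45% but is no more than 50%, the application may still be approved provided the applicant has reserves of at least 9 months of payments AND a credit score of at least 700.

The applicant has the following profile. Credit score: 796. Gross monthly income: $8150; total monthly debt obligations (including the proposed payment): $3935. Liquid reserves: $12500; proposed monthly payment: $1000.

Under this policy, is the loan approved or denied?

Approved

Credit score 796 ≥ 640 (meets base)
DTI = 3,935/8,150 = 48.3% > 45% — standard DTI limit exceeded.
Reserves = 12,500/1,000 = 12.5 months ≥ 2
48.3% falls in the override range (45%–50%), so the compensating-factor test applies.
Override check — reserves: 12.5 mo (ok); score: 796 (ok).
Both compensating conditions met → exception applies.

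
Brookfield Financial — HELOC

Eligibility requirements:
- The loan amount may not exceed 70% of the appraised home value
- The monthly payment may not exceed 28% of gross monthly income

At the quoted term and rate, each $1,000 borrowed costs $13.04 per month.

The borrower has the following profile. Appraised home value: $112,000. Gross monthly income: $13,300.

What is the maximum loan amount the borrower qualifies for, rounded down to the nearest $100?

$78,400

Payment cap: 28% × $13,300 = $3,724/month.
At $13.04 per $1,000, that supports 3,724/13.04 × 1,000 ≈ $285,582 → $285,500.
LTV cap: 70% × $112,000 = $78,400 → $78,400.
Binding constraint: loan-to-value.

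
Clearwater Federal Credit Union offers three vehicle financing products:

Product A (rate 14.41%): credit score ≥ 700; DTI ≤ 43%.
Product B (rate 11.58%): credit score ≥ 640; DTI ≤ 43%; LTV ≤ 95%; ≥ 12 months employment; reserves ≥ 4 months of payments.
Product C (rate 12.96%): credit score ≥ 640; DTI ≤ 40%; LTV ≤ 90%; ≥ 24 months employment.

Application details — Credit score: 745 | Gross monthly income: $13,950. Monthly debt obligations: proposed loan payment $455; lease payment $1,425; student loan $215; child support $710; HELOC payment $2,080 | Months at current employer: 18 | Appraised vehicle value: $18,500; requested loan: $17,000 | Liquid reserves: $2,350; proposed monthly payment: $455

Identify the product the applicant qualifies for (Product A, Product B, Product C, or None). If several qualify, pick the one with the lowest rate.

Total debts = (455 + 1,425 + 215 + 710 + 2,080) = 4,885; DTI = 4,885/13,950 = 35%.
LTV = 17,000/18,500 = 91.9%.
Reserves = 2,350/455 = 5.2 months.
Product A: score 745 ≥ 700; DTI 35% ≤ 43% → qualifies.
Product B: score 745 ≥ 640; DTI 35% ≤ 43%; LTV 91.9% ≤ 95%; employment 18 ≥ 12 mo; reserves 5.2 ≥ 4 mo → qualifies.
Product C: score 745 ≥ 640; DTI 35% ≤ 40%; LTV 91.9% > 90%; employment 18 < 24 mo → does not qualify.
Qualifying: Product A, Product B. Lowest rate is 11.58% → Product B.

Product B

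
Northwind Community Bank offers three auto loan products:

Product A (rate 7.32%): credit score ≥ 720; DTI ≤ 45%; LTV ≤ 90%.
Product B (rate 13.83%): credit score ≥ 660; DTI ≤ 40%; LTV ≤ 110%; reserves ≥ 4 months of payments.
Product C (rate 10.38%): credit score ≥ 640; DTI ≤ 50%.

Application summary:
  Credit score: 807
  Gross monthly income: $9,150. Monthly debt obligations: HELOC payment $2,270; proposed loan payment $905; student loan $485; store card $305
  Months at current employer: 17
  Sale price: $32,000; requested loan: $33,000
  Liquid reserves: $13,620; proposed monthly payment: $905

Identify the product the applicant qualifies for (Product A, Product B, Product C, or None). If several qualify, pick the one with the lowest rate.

Total debts = (2,270 + 905 + 485 + 305) = 3,965; DTI = 3,965/9,150 = 43.3%.
LTV = 33,000/32,000 = 103.1%.
Reserves = 13,620/905 = 15.0 months.
Product A: score 807 ≥ 720; DTI 43.3% ≤ 45%; LTV 103.1% > 90% → does not qualify.
Product B: score 807 ≥ 660; DTI 43.3% > 40%; LTV 103.1% ≤ 110%; reserves 15.0 ≥ 4 mo → does not qualify.
Product C: score 807 ≥ 640; DTI 43.3% ≤ 50% → qualifies.

Product C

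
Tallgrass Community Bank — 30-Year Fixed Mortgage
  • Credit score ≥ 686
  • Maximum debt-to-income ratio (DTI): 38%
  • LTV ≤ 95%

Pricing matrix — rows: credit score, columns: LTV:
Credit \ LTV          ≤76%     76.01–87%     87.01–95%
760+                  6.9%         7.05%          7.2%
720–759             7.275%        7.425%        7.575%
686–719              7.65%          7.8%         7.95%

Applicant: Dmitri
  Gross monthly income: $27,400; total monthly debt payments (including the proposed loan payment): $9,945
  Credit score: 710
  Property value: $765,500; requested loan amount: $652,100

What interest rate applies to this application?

7.8%

Credit score 710 ≥ 686; DTI = 9,945/27,400 = 36.3% ≤ 38%
LTV = 652,100/765,500 = 85.2% ≤ 95%
Row: 710 falls in 686–719. Column: 85.2% falls in 76.01–87%. Rate = 7.8%.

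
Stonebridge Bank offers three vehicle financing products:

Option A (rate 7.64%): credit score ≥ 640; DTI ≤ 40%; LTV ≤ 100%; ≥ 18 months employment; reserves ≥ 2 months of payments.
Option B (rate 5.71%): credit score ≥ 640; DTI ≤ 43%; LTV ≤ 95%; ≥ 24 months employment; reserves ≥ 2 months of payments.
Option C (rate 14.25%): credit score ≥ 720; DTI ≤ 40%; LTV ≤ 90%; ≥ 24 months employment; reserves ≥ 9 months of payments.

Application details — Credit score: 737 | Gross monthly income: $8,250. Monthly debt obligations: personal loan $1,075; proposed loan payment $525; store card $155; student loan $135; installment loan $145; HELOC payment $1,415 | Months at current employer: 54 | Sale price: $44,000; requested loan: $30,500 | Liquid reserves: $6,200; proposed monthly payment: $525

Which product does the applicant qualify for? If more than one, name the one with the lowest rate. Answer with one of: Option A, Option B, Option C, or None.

Total debts = (1,075 + 525 + 155 + 135 + 145 + 1,415) = 3,450; DTI = 3,450/8,250 = 41.8%.
LTV = 30,500/44,000 = 69.3%.
Reserves = 6,200/525 = 11.8 months.
Option A: score 737 ≥ 640; DTI 41.8% > 40%; LTV 69.3% ≤ 100%; employment 54 ≥ 18 mo; reserves 11.8 ≥ 2 mo → does not qualify.
Option B: score 737 ≥ 640; DTI 41.8% ≤ 43%; LTV 69.3% ≤ 95%; employment 54 ≥ 24 mo; reserves 11.8 ≥ 2 mo → qualifies.
Option C: score 737 ≥ 720; DTI 41.8% > 40%; LTV 69.3% ≤ 90%; employment 54 ≥ 24 mo; reserves 11.8 ≥ 9 mo → does not qualify.

Option B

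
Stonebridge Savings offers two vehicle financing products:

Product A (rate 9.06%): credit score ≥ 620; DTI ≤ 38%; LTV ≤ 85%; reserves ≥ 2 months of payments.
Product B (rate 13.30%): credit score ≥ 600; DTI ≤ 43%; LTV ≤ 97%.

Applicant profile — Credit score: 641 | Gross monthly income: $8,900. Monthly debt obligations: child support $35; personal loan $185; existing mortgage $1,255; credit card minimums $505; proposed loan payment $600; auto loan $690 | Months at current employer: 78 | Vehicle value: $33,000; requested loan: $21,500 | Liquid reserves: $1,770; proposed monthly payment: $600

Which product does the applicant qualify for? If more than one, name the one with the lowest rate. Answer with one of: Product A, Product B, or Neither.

Product A

Total debts = (35 + 185 + 1,255 + 505 + 600 + 690) = 3,270; DTI = 3,270/8,900 = 36.7%.
LTV = 21,500/33,000 = 65.2%.
Reserves = 1,770/600 = 3.0 months.
Product A: score 641 ≥ 620; DTI 36.7% ≤ 38%; LTV 65.2% ≤ 85%; reserves 3.0 ≥ 2 mo → qualifies.
Product B: score 641 ≥ 600; DTI 36.7% ≤ 43%; LTV 65.2% ≤ 97% → qualifies.
Qualifying: Product A, Product B. Lowest rate is 9.06% → Product A.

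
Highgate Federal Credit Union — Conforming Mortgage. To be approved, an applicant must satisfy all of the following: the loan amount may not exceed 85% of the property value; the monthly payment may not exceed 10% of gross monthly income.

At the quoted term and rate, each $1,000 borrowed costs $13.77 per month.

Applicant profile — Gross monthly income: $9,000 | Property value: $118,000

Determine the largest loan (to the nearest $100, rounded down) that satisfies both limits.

$65,300

Payment cap: 10% × $9,000 = $900/month.
At $13.77 per $1,000, that supports 900/13.77 × 1,000 ≈ $65,359 → $65,300.
LTV cap: 85% × $118,000 = $100,300 → $100,300.
Binding constraint: payment-to-income.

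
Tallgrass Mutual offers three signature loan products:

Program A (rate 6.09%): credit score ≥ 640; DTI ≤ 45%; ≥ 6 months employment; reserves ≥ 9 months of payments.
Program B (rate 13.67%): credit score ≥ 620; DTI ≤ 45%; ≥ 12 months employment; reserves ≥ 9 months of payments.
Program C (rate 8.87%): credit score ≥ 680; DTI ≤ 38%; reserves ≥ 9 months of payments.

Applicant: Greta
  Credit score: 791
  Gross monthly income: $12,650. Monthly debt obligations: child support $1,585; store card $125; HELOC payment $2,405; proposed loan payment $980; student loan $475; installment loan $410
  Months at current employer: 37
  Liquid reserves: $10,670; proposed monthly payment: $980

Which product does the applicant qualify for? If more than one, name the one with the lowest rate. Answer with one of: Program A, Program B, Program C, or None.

None

Total debts = (1,585 + 125 + 2,405 + 980 + 475 + 410) = 5,980; DTI = 5,980/12,650 = 47.3%.
Reserves = 10,670/980 = 10.9 months.
Program A: score 791 ≥ 640; DTI 47.3% > 45%; employment 37 ≥ 6 mo; reserves 10.9 ≥ 9 mo → does not qualify.
Program B: score 791 ≥ 620; DTI 47.3% > 45%; employment 37 ≥ 12 mo; reserves 10.9 ≥ 9 mo → does not qualify.
Program C: score 791 ≥ 680; DTI 47.3% > 38%; reserves 10.9 ≥ 9 mo → does not qualify.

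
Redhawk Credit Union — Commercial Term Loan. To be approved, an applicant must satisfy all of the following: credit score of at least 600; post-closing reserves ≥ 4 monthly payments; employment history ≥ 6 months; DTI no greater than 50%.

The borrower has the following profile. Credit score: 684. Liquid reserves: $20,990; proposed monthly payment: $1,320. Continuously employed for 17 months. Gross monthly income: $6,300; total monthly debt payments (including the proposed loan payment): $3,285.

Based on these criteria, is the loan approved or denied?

Credit score 684 ≥ 600 (meets)
Reserves = 20,990/1,320 = 15.9 months ≥ 4
Employment 17 ≥ 6 months
DTI: 3,285 ÷ 6,300 = 52.1%, exceeds the 50% cap
Fails on DTI.

Denied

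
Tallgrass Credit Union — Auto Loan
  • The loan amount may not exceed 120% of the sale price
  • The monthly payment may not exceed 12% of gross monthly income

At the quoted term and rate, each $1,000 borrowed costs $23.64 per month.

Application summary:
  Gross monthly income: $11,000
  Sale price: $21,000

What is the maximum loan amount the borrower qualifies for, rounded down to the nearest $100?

$25,200

Payment cap: 12% × $11,000 = $1,320/month.
At $23.64 per $1,000, that supports 1,320/23.64 × 1,000 ≈ $55,837 → $55,800.
LTV cap: 120% × $21,000 = $25,200 → $25,200.
Binding constraint: loan-to-value.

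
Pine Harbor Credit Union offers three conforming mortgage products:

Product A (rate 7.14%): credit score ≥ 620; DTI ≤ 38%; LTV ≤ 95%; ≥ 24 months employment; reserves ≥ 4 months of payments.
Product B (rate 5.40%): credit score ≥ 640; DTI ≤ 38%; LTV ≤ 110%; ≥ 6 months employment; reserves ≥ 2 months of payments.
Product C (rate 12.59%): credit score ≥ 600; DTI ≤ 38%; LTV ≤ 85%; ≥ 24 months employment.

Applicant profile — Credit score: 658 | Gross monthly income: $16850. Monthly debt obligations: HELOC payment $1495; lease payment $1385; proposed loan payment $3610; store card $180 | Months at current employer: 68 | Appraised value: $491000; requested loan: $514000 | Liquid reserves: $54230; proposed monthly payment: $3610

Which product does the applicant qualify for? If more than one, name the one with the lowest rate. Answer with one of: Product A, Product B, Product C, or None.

None

Total debts = (1,495 + 1,385 + 3,610 + 180) = 6,670; DTI = 6,670/16,850 = 39.6%.
LTV = 514,000/491,000 = 104.7%.
Reserves = 54,230/3,610 = 15.0 months.
Product A: score 658 ≥ 620; DTI 39.6% > 38%; LTV 104.7% > 95%; employment 68 ≥ 24 mo; reserves 15.0 ≥ 4 mo → does not qualify.
Product B: score 658 ≥ 640; DTI 39.6% > 38%; LTV 104.7% ≤ 110%; employment 68 ≥ 6 mo; reserves 15.0 ≥ 2 mo → does not qualify.
Product C: score 658 ≥ 600; DTI 39.6% > 38%; LTV 104.7% > 85%; employment 68 ≥ 24 mo → does not qualify.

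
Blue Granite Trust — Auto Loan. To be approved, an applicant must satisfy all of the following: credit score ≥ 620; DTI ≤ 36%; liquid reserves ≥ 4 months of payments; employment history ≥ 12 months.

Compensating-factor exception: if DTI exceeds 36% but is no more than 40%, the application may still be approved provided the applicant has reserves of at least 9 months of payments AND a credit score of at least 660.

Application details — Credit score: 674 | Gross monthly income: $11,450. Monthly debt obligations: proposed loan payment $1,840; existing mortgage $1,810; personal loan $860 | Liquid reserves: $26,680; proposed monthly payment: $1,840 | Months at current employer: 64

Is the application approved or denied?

Approved

Credit score 674 ≥ 620 (meets base)
Total debts = (1,840 + 1,810 + 860) = 4,510. DTI: 4,510 ÷ 11,450 = 39.4%, over the 36% base limit.
Reserves = 26,680/1,840 = 14.5 months ≥ 4
Employment 64 ≥ 12 months
DTI 39.4% is within the 36%–40% exception band; checking compensating factors.
Override check — reserves: 14.5 mo (ok); score: 674 (ok).
Both override conditions satisfied; DTI exception granted.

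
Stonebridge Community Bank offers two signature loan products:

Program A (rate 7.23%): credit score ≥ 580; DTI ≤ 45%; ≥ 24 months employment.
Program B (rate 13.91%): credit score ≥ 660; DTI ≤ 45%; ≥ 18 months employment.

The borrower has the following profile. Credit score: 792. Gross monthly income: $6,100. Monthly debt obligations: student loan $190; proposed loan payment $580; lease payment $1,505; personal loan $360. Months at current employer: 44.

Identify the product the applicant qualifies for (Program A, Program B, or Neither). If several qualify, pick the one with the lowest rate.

Total debts = (190 + 580 + 1,505 + 360) = 2,635; DTI = 2,635/6,100 = 43.2%.
Program A: score 792 ≥ 580; DTI 43.2% ≤ 45%; employment 44 ≥ 24 mo → qualifies.
Program B: score 792 ≥ 660; DTI 43.2% ≤ 45%; employment 44 ≥ 18 mo → qualifies.
Qualifying: Program A, Program B. Lowest rate is 7.23% → Program A.

Program A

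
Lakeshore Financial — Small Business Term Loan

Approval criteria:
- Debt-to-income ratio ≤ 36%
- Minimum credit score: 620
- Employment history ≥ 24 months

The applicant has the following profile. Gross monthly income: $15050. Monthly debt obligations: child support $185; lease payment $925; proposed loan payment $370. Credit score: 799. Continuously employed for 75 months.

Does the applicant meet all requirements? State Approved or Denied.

Approved

Total monthly debts = (185 + 925 + 370) = 1,480. DTI: 1,480 ÷ 15,050 = 9.8%, within the 36% cap
Credit score 799 ≥ 620 (meets)
Employment 75 ≥ 24 months
All criteria satisfied.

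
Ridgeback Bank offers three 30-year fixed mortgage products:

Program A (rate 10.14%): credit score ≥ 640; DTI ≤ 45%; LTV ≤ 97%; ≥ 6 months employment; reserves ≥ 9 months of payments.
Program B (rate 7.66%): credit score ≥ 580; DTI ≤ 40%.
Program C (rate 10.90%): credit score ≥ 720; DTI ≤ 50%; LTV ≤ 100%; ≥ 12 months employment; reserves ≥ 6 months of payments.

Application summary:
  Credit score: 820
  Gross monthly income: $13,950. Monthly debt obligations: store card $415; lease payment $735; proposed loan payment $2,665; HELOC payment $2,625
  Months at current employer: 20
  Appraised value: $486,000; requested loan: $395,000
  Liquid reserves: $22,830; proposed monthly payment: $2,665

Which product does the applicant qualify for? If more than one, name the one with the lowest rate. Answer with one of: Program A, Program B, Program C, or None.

Program C

Total debts = (415 + 735 + 2,665 + 2,625) = 6,440; DTI = 6,440/13,950 = 46.2%.
LTV = 395,000/486,000 = 81.3%.
Reserves = 22,830/2,665 = 8.6 months.
Program A: score 820 ≥ 640; DTI 46.2% > 45%; LTV 81.3% ≤ 97%; employment 20 ≥ 6 mo; reserves 8.6 < 9 mo → does not qualify.
Program B: score 820 ≥ 580; DTI 46.2% > 40% → does not qualify.
Program C: score 820 ≥ 720; DTI 46.2% ≤ 50%; LTV 81.3% ≤ 100%; employment 20 ≥ 12 mo; reserves 8.6 ≥ 6 mo → qualifies.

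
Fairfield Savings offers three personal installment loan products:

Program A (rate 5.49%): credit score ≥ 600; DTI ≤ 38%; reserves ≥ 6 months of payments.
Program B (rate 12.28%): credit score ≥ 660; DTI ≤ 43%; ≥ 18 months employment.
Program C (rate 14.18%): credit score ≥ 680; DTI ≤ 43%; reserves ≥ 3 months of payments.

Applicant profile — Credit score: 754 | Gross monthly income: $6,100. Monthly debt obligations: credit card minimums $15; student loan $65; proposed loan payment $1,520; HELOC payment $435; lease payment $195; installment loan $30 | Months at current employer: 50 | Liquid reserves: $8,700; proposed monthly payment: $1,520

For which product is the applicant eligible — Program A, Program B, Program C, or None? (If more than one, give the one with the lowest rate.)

Program B

Total debts = (15 + 65 + 1,520 + 435 + 195 + 30) = 2,260; DTI = 2,260/6,100 = 37%.
Reserves = 8,700/1,520 = 5.7 months.
Program A: score 754 ≥ 600; DTI 37% ≤ 38%; reserves 5.7 < 6 mo → does not qualify.
Program B: score 754 ≥ 660; DTI 37% ≤ 43%; employment 50 ≥ 18 mo → qualifies.
Program C: score 754 ≥ 680; DTI 37% ≤ 43%; reserves 5.7 ≥ 3 mo → qualifies.
Qualifying: Program B, Program C. Lowest rate is 12.28% → Program B.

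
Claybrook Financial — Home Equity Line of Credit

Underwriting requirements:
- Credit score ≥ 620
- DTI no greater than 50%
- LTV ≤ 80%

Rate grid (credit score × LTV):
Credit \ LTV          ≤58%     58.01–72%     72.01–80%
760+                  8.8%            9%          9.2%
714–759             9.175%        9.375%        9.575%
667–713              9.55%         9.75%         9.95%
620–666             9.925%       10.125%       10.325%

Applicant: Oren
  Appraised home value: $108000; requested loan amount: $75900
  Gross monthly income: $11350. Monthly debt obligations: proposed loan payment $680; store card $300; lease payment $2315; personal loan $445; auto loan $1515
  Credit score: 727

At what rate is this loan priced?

9.375%

Credit score 727 ≥ 620; Total monthly debts = (680 + 300 + 2,315 + 445 + 1,515) = 5,255. DTI = 5,255/11,350 = 46.3% ≤ 50%
LTV = 75,900/108,000 = 70.3% ≤ 80%
Score 727 is in the 714–759 band; LTV 70.3% is in the 58.01–72% band → 9.375%.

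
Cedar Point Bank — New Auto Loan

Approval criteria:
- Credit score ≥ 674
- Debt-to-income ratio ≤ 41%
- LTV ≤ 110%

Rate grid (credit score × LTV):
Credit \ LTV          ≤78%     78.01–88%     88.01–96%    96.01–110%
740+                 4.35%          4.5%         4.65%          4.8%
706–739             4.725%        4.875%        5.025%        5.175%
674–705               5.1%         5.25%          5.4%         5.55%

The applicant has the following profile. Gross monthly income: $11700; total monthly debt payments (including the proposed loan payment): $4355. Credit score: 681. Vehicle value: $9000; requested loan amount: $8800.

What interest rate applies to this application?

Credit score 681 ≥ 674; DTI: 4,355 ÷ 11,700 = 37.2%, within the 41% cap
Loan-to-value = 8,800/9,000 = 97.8% — pass (110% max)
Row: 681 falls in 674–705. Column: 97.8% falls in 96.01–110%. Rate = 5.55%.

5.55%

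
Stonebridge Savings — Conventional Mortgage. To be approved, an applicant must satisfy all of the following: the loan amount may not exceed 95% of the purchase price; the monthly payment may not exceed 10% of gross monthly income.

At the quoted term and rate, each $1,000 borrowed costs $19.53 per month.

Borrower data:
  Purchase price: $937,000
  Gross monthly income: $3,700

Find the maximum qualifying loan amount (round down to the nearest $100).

Payment cap: 10% × $3,700 = $370/month.
At $19.53 per $1,000, that supports 370/19.53 × 1,000 ≈ $18,945 → $18,900.
LTV cap: 95% × $937,000 = $890,150 → $890,100.
Binding constraint: payment-to-income.

$18,900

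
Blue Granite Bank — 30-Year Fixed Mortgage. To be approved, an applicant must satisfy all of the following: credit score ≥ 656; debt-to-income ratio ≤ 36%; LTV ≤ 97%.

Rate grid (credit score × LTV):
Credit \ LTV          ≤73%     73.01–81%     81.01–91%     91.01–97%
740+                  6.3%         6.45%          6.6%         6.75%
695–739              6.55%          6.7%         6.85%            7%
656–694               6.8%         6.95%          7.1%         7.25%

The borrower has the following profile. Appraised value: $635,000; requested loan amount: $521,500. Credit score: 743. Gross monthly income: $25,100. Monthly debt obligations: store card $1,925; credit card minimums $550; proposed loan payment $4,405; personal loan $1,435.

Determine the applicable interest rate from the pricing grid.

Credit score 743 ≥ 656; Total monthly debts = (1,925 + 550 + 4,405 + 1,435) = 8,315. DTI = 8,315/25,100 = 33.1% ≤ 36%
Loan-to-value = 521,500/635,000 = 82.1% — pass (97% max)
Score 743 is in the 740+ band; LTV 82.1% is in the 81.01–91% band → 6.6%.

6.6%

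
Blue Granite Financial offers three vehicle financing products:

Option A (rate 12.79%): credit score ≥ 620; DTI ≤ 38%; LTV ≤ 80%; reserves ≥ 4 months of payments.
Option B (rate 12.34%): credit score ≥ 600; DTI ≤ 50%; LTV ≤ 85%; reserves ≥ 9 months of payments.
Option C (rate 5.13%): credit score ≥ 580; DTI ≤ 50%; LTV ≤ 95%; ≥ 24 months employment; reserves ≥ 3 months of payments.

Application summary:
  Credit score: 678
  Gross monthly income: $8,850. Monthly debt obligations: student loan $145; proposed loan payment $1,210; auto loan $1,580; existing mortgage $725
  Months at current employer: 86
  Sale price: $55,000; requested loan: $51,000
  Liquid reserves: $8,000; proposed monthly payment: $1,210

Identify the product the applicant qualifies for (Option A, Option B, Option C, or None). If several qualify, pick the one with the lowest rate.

Total debts = (145 + 1,210 + 1,580 + 725) = 3,660; DTI = 3,660/8,850 = 41.4%.
LTV = 51,000/55,000 = 92.7%.
Reserves = 8,000/1,210 = 6.6 months.
Option A: score 678 ≥ 620; DTI 41.4% > 38%; LTV 92.7% > 80%; reserves 6.6 ≥ 4 mo → does not qualify.
Option B: score 678 ≥ 600; DTI 41.4% ≤ 50%; LTV 92.7% > 85%; reserves 6.6 < 9 mo → does not qualify.
Option C: score 678 ≥ 580; DTI 41.4% ≤ 50%; LTV 92.7% ≤ 95%; employment 86 ≥ 24 mo; reserves 6.6 ≥ 3 mo → qualifies.

Option C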